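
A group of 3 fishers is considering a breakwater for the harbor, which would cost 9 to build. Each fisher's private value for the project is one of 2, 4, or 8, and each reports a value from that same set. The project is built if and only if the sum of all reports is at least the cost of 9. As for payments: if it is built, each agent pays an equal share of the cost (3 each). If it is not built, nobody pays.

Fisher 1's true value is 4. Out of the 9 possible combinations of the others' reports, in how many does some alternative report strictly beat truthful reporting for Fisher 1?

1

Others report (2, 2): truth gives 0; report 8 gives 1 > 0. Violating.
Others report (2, 4): truth gives 1; no alternative beats it.
Others report (2, 8): truth gives 1; no alternative beats it.
(Checking all 9 profiles: 1 has a profitable deviation, 8 do not.)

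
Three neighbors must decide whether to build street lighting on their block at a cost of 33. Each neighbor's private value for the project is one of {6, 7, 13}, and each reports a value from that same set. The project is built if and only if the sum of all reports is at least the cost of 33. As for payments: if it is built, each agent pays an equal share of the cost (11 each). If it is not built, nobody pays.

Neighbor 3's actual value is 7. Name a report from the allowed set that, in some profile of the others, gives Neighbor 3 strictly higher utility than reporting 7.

6

Suppose Neighbor 1 reports 13 and Neighbor 2 reports 13.
Report 7: project built, pays 11, utility 7 - 11 = -4.
Report 6: project not built, utility 0.
So reporting 6 beats truth here (0 > -4).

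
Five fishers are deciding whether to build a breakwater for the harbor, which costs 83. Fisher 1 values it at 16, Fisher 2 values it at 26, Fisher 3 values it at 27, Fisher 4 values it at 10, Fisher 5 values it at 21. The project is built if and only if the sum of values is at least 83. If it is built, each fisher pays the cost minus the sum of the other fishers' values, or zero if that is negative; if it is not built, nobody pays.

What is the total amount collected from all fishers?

23

Total value 100 ≥ cost 83, so it is built.
Fisher 1: others sum to 84; max(0, 83 - 84) = 0.
Fisher 2: others sum to 74; max(0, 83 - 74) = 9.
Fisher 3: others sum to 73; max(0, 83 - 73) = 10.
Fisher 4: others sum to 90; max(0, 83 - 90) = 0.
Fisher 5: others sum to 79; max(0, 83 - 79) = 4.
Total collected = 0 + 9 + 10 + 0 + 4 = 23.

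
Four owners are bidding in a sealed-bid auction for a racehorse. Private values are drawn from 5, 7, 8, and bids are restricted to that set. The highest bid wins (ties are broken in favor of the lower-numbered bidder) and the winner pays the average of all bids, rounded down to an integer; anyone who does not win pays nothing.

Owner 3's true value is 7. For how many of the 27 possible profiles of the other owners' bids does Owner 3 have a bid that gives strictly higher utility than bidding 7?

6

Others bid (5, 5, 8): truth gives 0; bid 8 gives 1 > 0. Violating.
Others bid (5, 7, 5): truth gives 0; bid 8 gives 1 > 0. Violating.
Others bid (5, 7, 7): truth gives 0; bid 8 gives 1 > 0. Violating.
Others bid (7, 5, 5): truth gives 0; bid 8 gives 1 > 0. Violating.
Others bid (5, 5, 5): truth gives 2; no alternative beats it.
Others bid (5, 5, 7): truth gives 1; no alternative beats it.
(Checking all 27 profiles: 6 have a profitable deviation, 21 do not.)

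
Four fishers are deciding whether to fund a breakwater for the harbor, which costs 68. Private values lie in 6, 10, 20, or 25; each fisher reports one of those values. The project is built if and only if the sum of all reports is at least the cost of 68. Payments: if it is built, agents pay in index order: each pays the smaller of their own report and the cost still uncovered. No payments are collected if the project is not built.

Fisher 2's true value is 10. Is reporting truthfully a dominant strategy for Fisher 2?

Consider the case where Fisher 1 reports 20, Fisher 3 reports 20 and Fisher 4 reports 25.
Truthful report 10: project built, pays 10, utility 10 - 10 = 0.
Report 6 instead: project built, pays 6, utility 10 - 6 = 4.
Since 4 > 0, reporting 6 is strictly better here, so truthful reporting is not dominant.

No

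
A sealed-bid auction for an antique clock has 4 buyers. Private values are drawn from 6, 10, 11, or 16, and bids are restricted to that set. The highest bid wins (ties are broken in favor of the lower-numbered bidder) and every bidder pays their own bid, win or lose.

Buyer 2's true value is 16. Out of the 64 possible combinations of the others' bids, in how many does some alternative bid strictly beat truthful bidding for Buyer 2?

Others bid (6, 6, 6): truth gives 0; bid 10 gives 6 > 0. Violating.
Others bid (6, 6, 10): truth gives 0; bid 10 gives 6 > 0. Violating.
Others bid (6, 6, 11): truth gives 0; bid 11 gives 5 > 0. Violating.
Others bid (6, 10, 6): truth gives 0; bid 10 gives 6 > 0. Violating.
Others bid (6, 6, 16): truth gives 0; no alternative beats it.
Others bid (6, 10, 16): truth gives 0; no alternative beats it.
(Checking all 64 profiles: 34 have a profitable deviation, 30 do not.)

34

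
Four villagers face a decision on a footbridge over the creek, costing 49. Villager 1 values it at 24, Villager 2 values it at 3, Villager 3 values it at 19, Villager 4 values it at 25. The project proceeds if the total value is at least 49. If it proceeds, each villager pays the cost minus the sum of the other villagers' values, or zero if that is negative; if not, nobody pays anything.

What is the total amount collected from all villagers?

Total value 71 ≥ cost 49, so it is built.
Villager 1: others sum to 47; max(0, 49 - 47) = 2.
Villager 2: others sum to 68; max(0, 49 - 68) = 0.
Villager 3: others sum to 52; max(0, 49 - 52) = 0.
Villager 4: others sum to 46; max(0, 49 - 46) = 3.
Total collected = 2 + 0 + 0 + 3 = 5.

5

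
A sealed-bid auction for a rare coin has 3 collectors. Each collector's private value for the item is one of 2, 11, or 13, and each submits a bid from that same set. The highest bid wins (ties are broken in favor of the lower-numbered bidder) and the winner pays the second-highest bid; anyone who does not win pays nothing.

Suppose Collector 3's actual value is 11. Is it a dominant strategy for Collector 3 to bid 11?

Check each profile of the others' bids and compare truth against every alternative bid.
Others bid (2, 2): truth gives 9, best alternative gives 9.
Others bid (2, 11): truth gives 0, best alternative gives 0.
Others bid (2, 13): truth gives 0, best alternative gives 0.
Others bid (11, 2): truth gives 0, best alternative gives 0.
Others bid (11, 11): truth gives 0, best alternative gives 0.
Others bid (11, 13): truth gives 0, best alternative gives 0.
(Remaining 3 profiles checked similarly; truth is weakly best in each.)
In every case the truthful bid is at least as good as any alternative, so it is a dominant strategy.

Yes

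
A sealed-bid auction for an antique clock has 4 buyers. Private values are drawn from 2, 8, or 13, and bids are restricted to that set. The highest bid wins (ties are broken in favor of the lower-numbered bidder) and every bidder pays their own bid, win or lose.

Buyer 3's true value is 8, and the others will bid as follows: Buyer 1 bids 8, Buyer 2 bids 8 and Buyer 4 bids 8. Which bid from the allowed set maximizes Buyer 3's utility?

Bid 2: loses but pays 2, utility -2.
Bid 8: loses but pays 8, utility -8.
Bid 13: wins, pays 13, utility 8 - 13 = -5.
The best choice is 2 with utility -2.

2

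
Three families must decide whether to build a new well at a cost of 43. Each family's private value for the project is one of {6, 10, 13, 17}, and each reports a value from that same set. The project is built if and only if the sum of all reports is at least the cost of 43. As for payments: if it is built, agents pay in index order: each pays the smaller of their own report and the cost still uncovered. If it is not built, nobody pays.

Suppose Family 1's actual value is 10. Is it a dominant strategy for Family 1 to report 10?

Yes

Check each profile of the others' reports and compare truth against every alternative report.
Others report (6, 6): truth gives 0, best alternative gives 0.
Others report (6, 10): truth gives 0, best alternative gives 0.
Others report (6, 13): truth gives 0, best alternative gives 0.
Others report (6, 17): truth gives 0, best alternative gives 0.
Others report (10, 6): truth gives 0, best alternative gives 0.
Others report (10, 10): truth gives 0, best alternative gives 0.
(Remaining 10 profiles checked similarly; truth is weakly best in each.)
In every case the truthful report is at least as good as any alternative, so it is a dominant strategy.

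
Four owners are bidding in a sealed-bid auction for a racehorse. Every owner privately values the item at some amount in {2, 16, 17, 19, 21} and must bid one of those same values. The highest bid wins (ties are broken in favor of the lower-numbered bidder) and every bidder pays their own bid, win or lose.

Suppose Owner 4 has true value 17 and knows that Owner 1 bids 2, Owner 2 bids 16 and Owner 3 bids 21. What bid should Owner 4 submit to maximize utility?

2

Bid 2: loses but pays 2, utility -2.
Bid 16: loses but pays 16, utility -16.
Bid 17: loses but pays 17, utility -17.
Bid 19: loses but pays 19, utility -19.
Bid 21: loses but pays 21, utility -21.
The best choice is 2 with utility -2.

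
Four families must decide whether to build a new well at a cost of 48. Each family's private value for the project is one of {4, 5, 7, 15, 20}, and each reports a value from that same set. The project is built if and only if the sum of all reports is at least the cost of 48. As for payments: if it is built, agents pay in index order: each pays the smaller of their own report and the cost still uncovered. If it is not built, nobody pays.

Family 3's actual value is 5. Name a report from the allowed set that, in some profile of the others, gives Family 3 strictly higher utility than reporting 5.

4

Suppose Family 1 reports 4, Family 2 reports 20 and Family 4 reports 20.
Report 5: project built, pays 5, utility 5 - 5 = 0.
Report 4: project built, pays 4, utility 5 - 4 = 1.
So reporting 4 beats truth here (1 > 0).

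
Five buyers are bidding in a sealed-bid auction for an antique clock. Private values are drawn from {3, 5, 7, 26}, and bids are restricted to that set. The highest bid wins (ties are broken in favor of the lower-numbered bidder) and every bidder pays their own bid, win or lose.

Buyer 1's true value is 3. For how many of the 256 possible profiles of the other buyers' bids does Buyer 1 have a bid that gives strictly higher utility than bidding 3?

15

Others bid (3, 3, 3, 5): truth gives -3; bid 5 gives -2 > -3. Violating.
Others bid (3, 3, 5, 3): truth gives -3; bid 5 gives -2 > -3. Violating.
Others bid (3, 3, 5, 5): truth gives -3; bid 5 gives -2 > -3. Violating.
Others bid (3, 5, 3, 3): truth gives -3; bid 5 gives -2 > -3. Violating.
Others bid (3, 3, 3, 3): truth gives 0; no alternative beats it.
Others bid (3, 3, 3, 7): truth gives -3; no alternative beats it.
(Checking all 256 profiles: 15 have a profitable deviation, 241 do not.)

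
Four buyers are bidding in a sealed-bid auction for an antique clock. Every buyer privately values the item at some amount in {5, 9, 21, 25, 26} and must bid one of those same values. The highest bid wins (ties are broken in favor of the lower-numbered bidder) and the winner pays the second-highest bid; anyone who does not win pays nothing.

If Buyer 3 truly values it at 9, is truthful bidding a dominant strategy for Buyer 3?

Check each profile of the others' bids and compare truth against every alternative bid.
Others bid (5, 5, 5): truth gives 4, best alternative gives 4.
Others bid (5, 5, 9): truth gives 0, best alternative gives 0.
Others bid (5, 5, 21): truth gives 0, best alternative gives 0.
Others bid (5, 5, 25): truth gives 0, best alternative gives 0.
Others bid (5, 5, 26): truth gives 0, best alternative gives 0.
Others bid (5, 9, 5): truth gives 0, best alternative gives 0.
(Remaining 119 profiles checked similarly; truth is weakly best in each.)
In every case the truthful bid is at least as good as any alternative, so it is a dominant strategy.

Yes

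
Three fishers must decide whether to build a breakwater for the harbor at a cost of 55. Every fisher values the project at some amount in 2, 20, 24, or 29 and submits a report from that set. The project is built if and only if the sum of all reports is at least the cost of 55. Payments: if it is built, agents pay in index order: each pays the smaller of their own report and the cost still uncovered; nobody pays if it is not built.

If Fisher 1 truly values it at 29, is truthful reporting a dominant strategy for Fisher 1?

No

Consider the case where Fisher 2 reports 2 and Fisher 3 reports 29.
Truthful report 29: project built, pays 29, utility 29 - 29 = 0.
Report 24 instead: project built, pays 24, utility 29 - 24 = 5.
Since 5 > 0, reporting 24 is strictly better here, so truthful reporting is not dominant.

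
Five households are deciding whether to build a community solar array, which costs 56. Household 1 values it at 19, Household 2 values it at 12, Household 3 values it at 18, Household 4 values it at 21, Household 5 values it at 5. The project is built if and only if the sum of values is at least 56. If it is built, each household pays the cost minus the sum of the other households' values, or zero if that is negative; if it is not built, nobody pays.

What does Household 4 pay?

Total value 75 ≥ cost 56, so the project is built.
The other households' values sum to 54.
Cost minus that sum is 56 - 54 = 2.

2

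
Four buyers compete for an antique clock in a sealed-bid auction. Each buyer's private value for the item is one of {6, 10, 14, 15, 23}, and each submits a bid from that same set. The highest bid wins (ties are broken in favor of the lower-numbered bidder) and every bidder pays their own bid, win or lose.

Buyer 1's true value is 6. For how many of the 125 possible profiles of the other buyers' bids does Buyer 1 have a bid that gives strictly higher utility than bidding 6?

Others bid (6, 6, 10): truth gives -6; bid 10 gives -4 > -6. Violating.
Others bid (6, 10, 6): truth gives -6; bid 10 gives -4 > -6. Violating.
Others bid (6, 10, 10): truth gives -6; bid 10 gives -4 > -6. Violating.
Others bid (10, 6, 6): truth gives -6; bid 10 gives -4 > -6. Violating.
Others bid (6, 6, 6): truth gives 0; no alternative beats it.
Others bid (6, 6, 14): truth gives -6; no alternative beats it.
(Checking all 125 profiles: 7 have a profitable deviation, 118 do not.)

7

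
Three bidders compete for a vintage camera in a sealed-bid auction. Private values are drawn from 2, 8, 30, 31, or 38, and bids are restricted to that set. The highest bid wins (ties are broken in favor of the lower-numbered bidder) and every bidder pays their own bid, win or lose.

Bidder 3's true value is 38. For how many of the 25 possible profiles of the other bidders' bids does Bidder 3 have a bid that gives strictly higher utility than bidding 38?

18

Others bid (2, 2): truth gives 0; bid 8 gives 30 > 0. Violating.
Others bid (2, 8): truth gives 0; bid 30 gives 8 > 0. Violating.
Others bid (2, 30): truth gives 0; bid 31 gives 7 > 0. Violating.
Others bid (2, 38): truth gives -38; bid 2 gives -2 > -38. Violating.
Others bid (2, 31): truth gives 0; no alternative beats it.
Others bid (8, 31): truth gives 0; no alternative beats it.
(Checking all 25 profiles: 18 have a profitable deviation, 7 do not.)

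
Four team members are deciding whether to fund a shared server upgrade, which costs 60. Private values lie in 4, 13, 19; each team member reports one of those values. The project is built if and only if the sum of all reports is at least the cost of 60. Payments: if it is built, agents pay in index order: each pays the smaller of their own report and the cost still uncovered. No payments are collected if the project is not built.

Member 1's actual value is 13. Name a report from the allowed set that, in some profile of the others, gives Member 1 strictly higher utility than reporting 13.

Suppose Member 2 reports 19, Member 3 reports 19 and Member 4 reports 19.
Report 13: project built, pays 13, utility 13 - 13 = 0.
Report 4: project built, pays 4, utility 13 - 4 = 9.
So reporting 4 beats truth here (9 > 0).

4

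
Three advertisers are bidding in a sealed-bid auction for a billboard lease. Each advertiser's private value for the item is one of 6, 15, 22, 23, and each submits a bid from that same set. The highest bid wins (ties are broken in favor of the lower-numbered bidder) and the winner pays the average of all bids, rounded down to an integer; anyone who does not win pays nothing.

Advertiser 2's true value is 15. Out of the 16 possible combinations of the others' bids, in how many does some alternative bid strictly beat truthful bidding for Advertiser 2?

Others bid (15, 6): truth gives 0; bid 22 gives 1 > 0. Violating.
Others bid (6, 6): truth gives 6; no alternative beats it.
Others bid (6, 15): truth gives 3; no alternative beats it.
(Checking all 16 profiles: 1 has a profitable deviation, 15 do not.)

1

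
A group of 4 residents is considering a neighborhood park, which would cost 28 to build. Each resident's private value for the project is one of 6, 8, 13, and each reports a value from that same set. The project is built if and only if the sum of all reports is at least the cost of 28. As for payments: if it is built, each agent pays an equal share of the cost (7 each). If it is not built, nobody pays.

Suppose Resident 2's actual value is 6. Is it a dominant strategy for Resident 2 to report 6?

Check each profile of the others' reports and compare truth against every alternative report.
Others report (6, 6, 8): truth gives 0, best alternative gives -1.
Others report (6, 8, 6): truth gives 0, best alternative gives -1.
Others report (8, 6, 6): truth gives 0, best alternative gives -1.
Others report (6, 6, 13): truth gives -1, best alternative gives -1.
Others report (6, 8, 8): truth gives -1, best alternative gives -1.
Others report (6, 8, 13): truth gives -1, best alternative gives -1.
(Remaining 21 profiles checked similarly; truth is weakly best in each.)
In every case the truthful report is at least as good as any alternative, so it is a dominant strategy.

Yes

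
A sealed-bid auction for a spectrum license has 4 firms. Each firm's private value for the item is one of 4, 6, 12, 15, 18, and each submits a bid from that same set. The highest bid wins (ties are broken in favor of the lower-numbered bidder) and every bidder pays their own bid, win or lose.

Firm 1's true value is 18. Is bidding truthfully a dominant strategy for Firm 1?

No

Consider the case where Firm 2 bids 4, Firm 3 bids 4 and Firm 4 bids 4.
Truthful bid 18: wins, pays 18, utility 18 - 18 = 0.
Bid 4 instead: wins, pays 4, utility 18 - 4 = 14.
Since 14 > 0, bidding 4 is strictly better here, so truthful bidding is not dominant.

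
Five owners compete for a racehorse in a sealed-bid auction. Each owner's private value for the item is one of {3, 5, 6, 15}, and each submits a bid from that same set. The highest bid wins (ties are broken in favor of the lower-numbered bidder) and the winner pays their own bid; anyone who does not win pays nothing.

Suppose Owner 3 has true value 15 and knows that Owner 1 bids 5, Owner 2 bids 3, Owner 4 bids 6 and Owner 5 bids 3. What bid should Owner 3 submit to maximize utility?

Bid 3: loses, pays 0, utility 0.
Bid 5: loses, pays 0, utility 0.
Bid 6: wins, pays 6, utility 15 - 6 = 9.
Bid 15: wins, pays 15, utility 15 - 15 = 0.
The best choice is 6 with utility 9.

6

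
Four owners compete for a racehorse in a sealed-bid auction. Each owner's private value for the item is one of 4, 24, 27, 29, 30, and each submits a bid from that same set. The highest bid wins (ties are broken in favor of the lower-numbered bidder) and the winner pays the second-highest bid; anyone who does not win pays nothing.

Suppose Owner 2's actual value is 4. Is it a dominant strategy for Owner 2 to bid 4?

Yes

Check each profile of the others' bids and compare truth against every alternative bid.
Others bid (4, 4, 24): truth gives 0, best alternative gives -20.
Others bid (4, 24, 4): truth gives 0, best alternative gives -20.
Others bid (4, 24, 24): truth gives 0, best alternative gives -20.
Others bid (4, 4, 4): truth gives 0, best alternative gives 0.
Others bid (4, 4, 27): truth gives 0, best alternative gives 0.
Others bid (4, 4, 29): truth gives 0, best alternative gives 0.
(Remaining 119 profiles checked similarly; truth is weakly best in each.)
In every case the truthful bid is at least as good as any alternative, so it is a dominant strategy.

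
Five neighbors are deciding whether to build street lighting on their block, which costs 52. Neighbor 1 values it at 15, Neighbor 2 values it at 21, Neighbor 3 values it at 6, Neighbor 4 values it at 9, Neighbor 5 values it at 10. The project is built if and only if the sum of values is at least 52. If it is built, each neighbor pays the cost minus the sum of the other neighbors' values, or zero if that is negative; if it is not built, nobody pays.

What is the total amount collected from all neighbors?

Total value 61 ≥ cost 52, so it is built.
Neighbor 1: others sum to 46; max(0, 52 - 46) = 6.
Neighbor 2: others sum to 40; max(0, 52 - 40) = 12.
Neighbor 3: others sum to 55; max(0, 52 - 55) = 0.
Neighbor 4: others sum to 52; max(0, 52 - 52) = 0.
Neighbor 5: others sum to 51; max(0, 52 - 51) = 1.
Total collected = 6 + 12 + 0 + 0 + 1 = 19.

19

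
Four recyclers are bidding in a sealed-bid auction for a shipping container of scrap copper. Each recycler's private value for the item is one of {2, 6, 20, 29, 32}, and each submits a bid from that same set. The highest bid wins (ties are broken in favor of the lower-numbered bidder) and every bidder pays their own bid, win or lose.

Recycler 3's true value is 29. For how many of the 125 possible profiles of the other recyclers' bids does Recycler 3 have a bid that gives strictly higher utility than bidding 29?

101

Others bid (2, 2, 2): truth gives 0; bid 6 gives 23 > 0. Violating.
Others bid (2, 2, 6): truth gives 0; bid 6 gives 23 > 0. Violating.
Others bid (2, 2, 20): truth gives 0; bid 20 gives 9 > 0. Violating.
Others bid (2, 2, 32): truth gives -29; bid 2 gives -2 > -29. Violating.
Others bid (2, 2, 29): truth gives 0; no alternative beats it.
Others bid (2, 6, 29): truth gives 0; no alternative beats it.
(Checking all 125 profiles: 101 have a profitable deviation, 24 do not.)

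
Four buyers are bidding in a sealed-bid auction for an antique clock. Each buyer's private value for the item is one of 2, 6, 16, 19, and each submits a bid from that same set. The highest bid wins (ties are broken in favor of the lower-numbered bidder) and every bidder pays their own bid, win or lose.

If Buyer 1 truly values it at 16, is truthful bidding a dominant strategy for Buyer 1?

Consider the case where Buyer 2 bids 2, Buyer 3 bids 2 and Buyer 4 bids 2.
Truthful bid 16: wins, pays 16, utility 16 - 16 = 0.
Bid 2 instead: wins, pays 2, utility 16 - 2 = 14.
Since 14 > 0, bidding 2 is strictly better here, so truthful bidding is not dominant.

No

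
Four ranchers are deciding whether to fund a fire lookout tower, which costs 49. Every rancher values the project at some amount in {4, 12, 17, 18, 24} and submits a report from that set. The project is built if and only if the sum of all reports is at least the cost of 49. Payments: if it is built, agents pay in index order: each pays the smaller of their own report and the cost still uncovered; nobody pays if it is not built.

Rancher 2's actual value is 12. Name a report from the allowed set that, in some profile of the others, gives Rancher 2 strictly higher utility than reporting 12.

Suppose Rancher 1 reports 4, Rancher 3 reports 17 and Rancher 4 reports 24.
Report 12: project built, pays 12, utility 12 - 12 = 0.
Report 4: project built, pays 4, utility 12 - 4 = 8.
So reporting 4 beats truth here (8 > 0).

4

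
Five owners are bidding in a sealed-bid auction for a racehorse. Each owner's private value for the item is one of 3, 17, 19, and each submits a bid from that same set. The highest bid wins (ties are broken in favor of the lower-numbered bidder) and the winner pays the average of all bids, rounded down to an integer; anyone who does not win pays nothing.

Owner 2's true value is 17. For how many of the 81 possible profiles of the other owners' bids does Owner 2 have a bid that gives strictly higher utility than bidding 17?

Others bid (3, 3, 3, 19): truth gives 0; bid 19 gives 8 > 0. Violating.
Others bid (3, 3, 17, 19): truth gives 0; bid 19 gives 5 > 0. Violating.
Others bid (3, 3, 19, 3): truth gives 0; bid 19 gives 8 > 0. Violating.
Others bid (3, 3, 19, 17): truth gives 0; bid 19 gives 5 > 0. Violating.
Others bid (3, 3, 3, 3): truth gives 12; no alternative beats it.
Others bid (3, 3, 3, 17): truth gives 9; no alternative beats it.
(Checking all 81 profiles: 38 have a profitable deviation, 43 do not.)

38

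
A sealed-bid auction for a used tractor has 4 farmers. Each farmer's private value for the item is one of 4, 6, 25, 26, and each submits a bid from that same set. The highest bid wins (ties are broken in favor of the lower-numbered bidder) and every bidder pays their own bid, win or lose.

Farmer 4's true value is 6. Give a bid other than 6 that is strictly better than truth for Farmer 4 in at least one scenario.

4

Suppose Farmer 1 bids 4, Farmer 2 bids 4 and Farmer 3 bids 6.
Bid 6: loses but pays 6, utility -6.
Bid 4: loses but pays 4, utility -4.
So bidding 4 beats truth here (-4 > -6).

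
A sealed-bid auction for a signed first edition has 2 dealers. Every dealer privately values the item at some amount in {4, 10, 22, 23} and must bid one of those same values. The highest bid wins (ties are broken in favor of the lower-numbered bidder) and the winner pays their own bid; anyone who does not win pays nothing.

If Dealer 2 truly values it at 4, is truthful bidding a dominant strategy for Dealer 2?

Check each profile of the others' bids and compare truth against every alternative bid.
Others bid (4): truth gives 0, best alternative gives -6.
Others bid (10): truth gives 0, best alternative gives 0.
Others bid (22): truth gives 0, best alternative gives 0.
Others bid (23): truth gives 0, best alternative gives 0.
In every case the truthful bid is at least as good as any alternative, so it is a dominant strategy.

Yes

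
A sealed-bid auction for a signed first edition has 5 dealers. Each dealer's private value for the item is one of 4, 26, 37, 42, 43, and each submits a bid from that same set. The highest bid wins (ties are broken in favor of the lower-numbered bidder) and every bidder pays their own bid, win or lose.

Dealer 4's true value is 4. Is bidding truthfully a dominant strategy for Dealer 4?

Check each profile of the others' bids and compare truth against every alternative bid.
Others bid (4, 4, 4, 37): truth gives -4, best alternative gives -26.
Others bid (4, 4, 4, 42): truth gives -4, best alternative gives -26.
Others bid (4, 4, 4, 43): truth gives -4, best alternative gives -26.
Others bid (4, 4, 26, 4): truth gives -4, best alternative gives -26.
Others bid (4, 4, 26, 26): truth gives -4, best alternative gives -26.
Others bid (4, 4, 26, 37): truth gives -4, best alternative gives -26.
(Remaining 619 profiles checked similarly; truth is weakly best in each.)
In every case the truthful bid is at least as good as any alternative, so it is a dominant strategy.

Yes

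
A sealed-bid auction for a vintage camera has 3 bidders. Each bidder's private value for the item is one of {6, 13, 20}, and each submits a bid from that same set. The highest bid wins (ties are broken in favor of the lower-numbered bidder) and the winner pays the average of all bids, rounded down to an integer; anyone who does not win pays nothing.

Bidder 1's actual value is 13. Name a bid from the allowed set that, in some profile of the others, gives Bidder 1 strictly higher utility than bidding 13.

Suppose Bidder 2 bids 6 and Bidder 3 bids 6.
Bid 13: wins, pays 8, utility 13 - 8 = 5.
Bid 6: wins, pays 6, utility 13 - 6 = 7.
So bidding 6 beats truth here (7 > 5).

6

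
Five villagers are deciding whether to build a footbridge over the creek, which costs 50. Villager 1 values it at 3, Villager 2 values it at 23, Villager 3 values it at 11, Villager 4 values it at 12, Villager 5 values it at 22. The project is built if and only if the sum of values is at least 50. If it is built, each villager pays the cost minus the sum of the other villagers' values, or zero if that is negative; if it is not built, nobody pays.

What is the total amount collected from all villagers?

Total value 71 ≥ cost 50, so it is built.
Villager 1: others sum to 68; max(0, 50 - 68) = 0.
Villager 2: others sum to 48; max(0, 50 - 48) = 2.
Villager 3: others sum to 60; max(0, 50 - 60) = 0.
Villager 4: others sum to 59; max(0, 50 - 59) = 0.
Villager 5: others sum to 49; max(0, 50 - 49) = 1.
Total collected = 0 + 2 + 0 + 0 + 1 = 3.

3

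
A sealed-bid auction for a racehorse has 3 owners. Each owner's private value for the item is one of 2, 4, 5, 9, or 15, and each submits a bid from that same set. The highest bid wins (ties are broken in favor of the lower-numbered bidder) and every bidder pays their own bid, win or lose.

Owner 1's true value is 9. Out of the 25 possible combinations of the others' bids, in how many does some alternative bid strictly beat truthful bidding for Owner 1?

Others bid (2, 2): truth gives 0; bid 2 gives 7 > 0. Violating.
Others bid (2, 4): truth gives 0; bid 4 gives 5 > 0. Violating.
Others bid (2, 5): truth gives 0; bid 5 gives 4 > 0. Violating.
Others bid (2, 15): truth gives -9; bid 2 gives -2 > -9. Violating.
Others bid (2, 9): truth gives 0; no alternative beats it.
Others bid (4, 9): truth gives 0; no alternative beats it.
(Checking all 25 profiles: 18 have a profitable deviation, 7 do not.)

18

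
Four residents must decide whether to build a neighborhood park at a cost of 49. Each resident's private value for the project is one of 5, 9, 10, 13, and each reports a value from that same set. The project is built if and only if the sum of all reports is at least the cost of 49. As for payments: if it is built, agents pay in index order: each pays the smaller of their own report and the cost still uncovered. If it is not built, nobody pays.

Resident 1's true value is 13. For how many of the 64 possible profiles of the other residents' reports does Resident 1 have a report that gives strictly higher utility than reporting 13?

Others report (13, 13, 13): truth gives 0; report 10 gives 3 > 0. Violating.
Others report (5, 5, 5): truth gives 0; no alternative beats it.
Others report (5, 5, 9): truth gives 0; no alternative beats it.
(Checking all 64 profiles: 1 has a profitable deviation, 63 do not.)

1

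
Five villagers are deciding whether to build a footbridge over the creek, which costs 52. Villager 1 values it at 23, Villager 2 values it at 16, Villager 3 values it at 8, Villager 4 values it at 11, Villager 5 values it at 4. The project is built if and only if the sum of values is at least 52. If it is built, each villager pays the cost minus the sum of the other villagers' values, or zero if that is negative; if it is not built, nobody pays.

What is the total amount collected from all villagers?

Total value 62 ≥ cost 52, so it is built.
Villager 1: others sum to 39; max(0, 52 - 39) = 13.
Villager 2: others sum to 46; max(0, 52 - 46) = 6.
Villager 3: others sum to 54; max(0, 52 - 54) = 0.
Villager 4: others sum to 51; max(0, 52 - 51) = 1.
Villager 5: others sum to 58; max(0, 52 - 58) = 0.
Total collected = 13 + 6 + 0 + 1 + 0 = 20.

20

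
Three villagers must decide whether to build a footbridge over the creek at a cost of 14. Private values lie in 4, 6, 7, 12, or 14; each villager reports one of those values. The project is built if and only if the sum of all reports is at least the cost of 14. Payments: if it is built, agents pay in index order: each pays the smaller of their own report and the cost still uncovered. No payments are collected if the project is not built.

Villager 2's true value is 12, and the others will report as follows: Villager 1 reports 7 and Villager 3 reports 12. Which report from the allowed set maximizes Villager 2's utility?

4

Report 4: project built, pays 4, utility 12 - 4 = 8.
Report 6: project built, pays 6, utility 12 - 6 = 6.
Report 7: project built, pays 7, utility 12 - 7 = 5.
Report 12: project built, pays 7, utility 12 - 7 = 5.
Report 14: project built, pays 7, utility 12 - 7 = 5.
The best choice is 4 with utility 8.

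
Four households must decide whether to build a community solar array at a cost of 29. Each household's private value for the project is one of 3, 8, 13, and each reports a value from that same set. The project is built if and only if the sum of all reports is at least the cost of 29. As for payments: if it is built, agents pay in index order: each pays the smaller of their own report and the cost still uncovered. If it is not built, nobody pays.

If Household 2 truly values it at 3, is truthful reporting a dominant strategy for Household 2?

Check each profile of the others' reports and compare truth against every alternative report.
Others report (3, 8, 13): truth gives 0, best alternative gives -5.
Others report (3, 13, 8): truth gives 0, best alternative gives -5.
Others report (3, 13, 13): truth gives 0, best alternative gives -5.
Others report (8, 3, 13): truth gives 0, best alternative gives -5.
Others report (8, 8, 8): truth gives 0, best alternative gives -5.
Others report (8, 8, 13): truth gives 0, best alternative gives -5.
(Remaining 21 profiles checked similarly; truth is weakly best in each.)
In every case the truthful report is at least as good as any alternative, so it is a dominant strategy.

Yes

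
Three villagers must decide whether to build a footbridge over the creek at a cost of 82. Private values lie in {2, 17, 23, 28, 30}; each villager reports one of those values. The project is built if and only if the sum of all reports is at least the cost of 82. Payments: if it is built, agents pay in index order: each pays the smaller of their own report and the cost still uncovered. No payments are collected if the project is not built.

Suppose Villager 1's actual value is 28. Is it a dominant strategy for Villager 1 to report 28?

No

Consider the case where Villager 2 reports 30 and Villager 3 reports 30.
Truthful report 28: project built, pays 28, utility 28 - 28 = 0.
Report 23 instead: project built, pays 23, utility 28 - 23 = 5.
Since 5 > 0, reporting 23 is strictly better here, so truthful reporting is not dominant.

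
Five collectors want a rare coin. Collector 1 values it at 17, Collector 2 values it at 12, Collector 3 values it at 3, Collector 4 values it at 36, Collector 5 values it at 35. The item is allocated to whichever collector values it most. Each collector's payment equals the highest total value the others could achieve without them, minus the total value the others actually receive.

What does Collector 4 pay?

Collector 4 has the highest value and receives the item.
Without Collector 4, the item would go to the next-highest value, 35, so the others could achieve 35.
With Collector 4 present and winning, the others receive nothing, so their total is 0.
Payment = 35 - 0 = 35.

35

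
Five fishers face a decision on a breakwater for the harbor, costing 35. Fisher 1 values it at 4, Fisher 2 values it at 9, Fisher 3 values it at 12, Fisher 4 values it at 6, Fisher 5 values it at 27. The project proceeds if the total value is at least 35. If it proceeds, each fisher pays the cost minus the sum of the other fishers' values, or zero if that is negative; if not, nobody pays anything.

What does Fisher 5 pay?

4

Total value 58 ≥ cost 35, so the project is built.
The other fishers' values sum to 31.
Cost minus that sum is 35 - 31 = 4.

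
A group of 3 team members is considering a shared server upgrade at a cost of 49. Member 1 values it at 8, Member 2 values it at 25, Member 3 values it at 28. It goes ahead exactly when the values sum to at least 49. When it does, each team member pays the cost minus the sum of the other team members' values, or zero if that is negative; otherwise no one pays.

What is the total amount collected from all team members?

Total value 61 ≥ cost 49, so it is built.
Member 1: others sum to 53; max(0, 49 - 53) = 0.
Member 2: others sum to 36; max(0, 49 - 36) = 13.
Member 3: others sum to 33; max(0, 49 - 33) = 16.
Total collected = 0 + 13 + 16 = 29.

29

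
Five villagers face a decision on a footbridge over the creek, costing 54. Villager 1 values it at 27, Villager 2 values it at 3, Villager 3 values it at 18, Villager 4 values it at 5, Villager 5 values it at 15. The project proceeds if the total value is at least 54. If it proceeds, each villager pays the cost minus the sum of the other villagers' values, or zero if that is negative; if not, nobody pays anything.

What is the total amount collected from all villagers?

18

Total value 68 ≥ cost 54, so it is built.
Villager 1: others sum to 41; max(0, 54 - 41) = 13.
Villager 2: others sum to 65; max(0, 54 - 65) = 0.
Villager 3: others sum to 50; max(0, 54 - 50) = 4.
Villager 4: others sum to 63; max(0, 54 - 63) = 0.
Villager 5: others sum to 53; max(0, 54 - 53) = 1.
Total collected = 13 + 0 + 4 + 0 + 1 = 18.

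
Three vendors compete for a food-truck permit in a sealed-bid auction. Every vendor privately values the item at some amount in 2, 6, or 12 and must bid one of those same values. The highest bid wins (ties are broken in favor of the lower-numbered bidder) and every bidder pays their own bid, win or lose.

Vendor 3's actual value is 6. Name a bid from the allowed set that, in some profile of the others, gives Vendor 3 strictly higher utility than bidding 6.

Suppose Vendor 1 bids 2 and Vendor 2 bids 6.
Bid 6: loses but pays 6, utility -6.
Bid 2: loses but pays 2, utility -2.
So bidding 2 beats truth here (-2 > -6).

2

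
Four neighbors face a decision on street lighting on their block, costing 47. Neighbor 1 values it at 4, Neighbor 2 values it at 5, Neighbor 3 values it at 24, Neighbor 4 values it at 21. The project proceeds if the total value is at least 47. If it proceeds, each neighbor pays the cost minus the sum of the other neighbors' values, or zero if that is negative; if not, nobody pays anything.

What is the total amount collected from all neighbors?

Total value 54 ≥ cost 47, so it is built.
Neighbor 1: others sum to 50; max(0, 47 - 50) = 0.
Neighbor 2: others sum to 49; max(0, 47 - 49) = 0.
Neighbor 3: others sum to 30; max(0, 47 - 30) = 17.
Neighbor 4: others sum to 33; max(0, 47 - 33) = 14.
Total collected = 0 + 0 + 17 + 14 = 31.

31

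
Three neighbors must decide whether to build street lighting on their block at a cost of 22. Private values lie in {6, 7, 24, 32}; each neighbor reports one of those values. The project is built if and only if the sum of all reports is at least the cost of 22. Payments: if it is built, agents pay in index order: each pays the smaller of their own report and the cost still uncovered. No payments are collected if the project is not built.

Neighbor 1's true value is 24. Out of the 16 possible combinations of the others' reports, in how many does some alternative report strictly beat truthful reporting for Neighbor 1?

12

Others report (6, 24): truth gives 2; report 6 gives 18 > 2. Violating.
Others report (6, 32): truth gives 2; report 6 gives 18 > 2. Violating.
Others report (7, 24): truth gives 2; report 6 gives 18 > 2. Violating.
Others report (7, 32): truth gives 2; report 6 gives 18 > 2. Violating.
Others report (6, 6): truth gives 2; no alternative beats it.
Others report (6, 7): truth gives 2; no alternative beats it.
(Checking all 16 profiles: 12 have a profitable deviation, 4 do not.)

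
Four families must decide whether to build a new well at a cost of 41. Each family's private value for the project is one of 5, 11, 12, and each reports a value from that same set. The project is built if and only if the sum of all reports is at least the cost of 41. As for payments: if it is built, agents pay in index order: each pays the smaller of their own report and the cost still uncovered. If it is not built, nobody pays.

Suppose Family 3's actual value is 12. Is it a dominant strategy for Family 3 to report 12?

Consider the case where Family 1 reports 11, Family 2 reports 11 and Family 4 reports 11.
Truthful report 12: project built, pays 12, utility 12 - 12 = 0.
Report 11 instead: project built, pays 11, utility 12 - 11 = 1.
Since 1 > 0, reporting 11 is strictly better here, so truthful reporting is not dominant.

No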